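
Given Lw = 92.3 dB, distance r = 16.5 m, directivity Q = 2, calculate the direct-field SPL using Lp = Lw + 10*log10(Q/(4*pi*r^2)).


4*pi*r^2 = 4*pi*16.5^2 = 3421.19 m^2
Q / (4*pi*r^2) = 2 / 3421.19 = 0.000584592
Lp = 92.3 + 10*log10(0.000584592) = 59.969 dB


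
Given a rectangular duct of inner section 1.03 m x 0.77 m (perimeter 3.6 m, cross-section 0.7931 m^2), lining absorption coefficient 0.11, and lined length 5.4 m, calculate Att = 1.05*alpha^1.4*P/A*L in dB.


alpha^1.4 = 0.11^1.4 = 0.0454935
Attenuation rate = 1.05 * alpha^1.4 * P / A
= 1.05 * 0.0454935 * 3.6 / 0.7931 = 0.216827 dB/m
Total Att = 0.216827 * 5.4 = 1.1709 dB


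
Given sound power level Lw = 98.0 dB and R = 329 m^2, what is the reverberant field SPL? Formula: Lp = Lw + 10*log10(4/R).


4/R = 4/329 = 0.0121581
Lp = 98.0 + 10*log10(0.0121581) = 78.849 dB


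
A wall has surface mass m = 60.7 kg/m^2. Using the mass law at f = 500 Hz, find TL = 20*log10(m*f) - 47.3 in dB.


m * f = 60.7 * 500 = 30350
20*log10(30350) = 89.6432 dB
TL = 89.6432 - 47.3 = 42.343 dB


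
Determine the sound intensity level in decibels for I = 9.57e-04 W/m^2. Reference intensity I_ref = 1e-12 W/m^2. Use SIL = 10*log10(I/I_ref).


I / I_ref = 9.57e-04 / 1e-12 = 9.57e+08
SIL = 10 * log10(9.57e+08) = 89.809 dB


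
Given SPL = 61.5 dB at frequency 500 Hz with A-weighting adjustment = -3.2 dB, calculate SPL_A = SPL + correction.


A-weighting table: 500 Hz -> -3.2 dB correction
SPL_A = SPL + correction = 61.5 + (-3.2) = 58.3 dBA


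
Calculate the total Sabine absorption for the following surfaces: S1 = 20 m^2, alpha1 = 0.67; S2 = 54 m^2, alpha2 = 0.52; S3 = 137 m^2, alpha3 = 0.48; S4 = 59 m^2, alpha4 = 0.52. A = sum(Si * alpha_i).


20 * 0.67 = 13.4
54 * 0.52 = 28.08
137 * 0.48 = 65.76
59 * 0.52 = 30.68
A_total = 13.4 + 28.08 + 65.76 + 30.68 = 137.92 m^2


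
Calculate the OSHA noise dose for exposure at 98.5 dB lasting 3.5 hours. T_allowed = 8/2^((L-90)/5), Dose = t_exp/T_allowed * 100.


T_allowed = 8 / 2^((98.5 - 90)/5) = 2.46229 hr
Dose = 3.5 / 2.46229 * 100 = 142.14 %


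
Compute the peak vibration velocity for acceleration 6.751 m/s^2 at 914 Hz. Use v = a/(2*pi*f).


omega = 2*pi*f = 2*pi*914 = 5742.83 rad/s
v = a / omega = 6.751 / 5742.83 = 0.0011756 m/s


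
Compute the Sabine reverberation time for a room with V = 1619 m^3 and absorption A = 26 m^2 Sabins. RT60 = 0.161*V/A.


RT60 = 0.161 * 1619 / 26 = 10.025 s


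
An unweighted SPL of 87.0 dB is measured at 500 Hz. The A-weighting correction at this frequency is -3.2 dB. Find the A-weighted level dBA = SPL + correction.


A-weighting table: 500 Hz -> -3.2 dB correction
SPL_A = SPL + correction = 87.0 + (-3.2) = 83.8 dBA


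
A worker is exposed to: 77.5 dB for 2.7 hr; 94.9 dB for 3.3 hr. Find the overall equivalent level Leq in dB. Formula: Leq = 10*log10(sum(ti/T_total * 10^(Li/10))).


T_total = 2.7 + 3.3 = 6.0 hr
(2.7/6.0) * 10^(77.5/10) = 2.53054e+07
(3.3/6.0) * 10^(94.9/10) = 1.69966e+09
Sum = 2.53054e+07 + 1.69966e+09 = 1.72497e+09
Leq = 10*log10(1.72497e+09) = 92.368 dB


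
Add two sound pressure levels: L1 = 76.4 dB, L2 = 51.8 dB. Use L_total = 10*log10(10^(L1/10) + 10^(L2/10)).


10^(76.4/10) = 4.36516e+07
10^(51.8/10) = 151356
Sum = 4.36516e+07 + 151356 = 4.3803e+07
L_total = 10*log10(4.3803e+07) = 76.415 dB


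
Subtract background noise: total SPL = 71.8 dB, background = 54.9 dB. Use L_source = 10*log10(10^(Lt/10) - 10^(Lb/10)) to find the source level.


10^(71.8/10) = 1.51356e+07
10^(54.9/10) = 309030
Difference = 1.51356e+07 - 309030 = 1.48266e+07
L_source = 10*log10(1.48266e+07) = 71.71 dB


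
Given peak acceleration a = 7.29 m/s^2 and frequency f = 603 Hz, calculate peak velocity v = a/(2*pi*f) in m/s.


omega = 2*pi*f = 2*pi*603 = 3788.76 rad/s
v = a / omega = 7.29 / 3788.76 = 0.0019241 m/s


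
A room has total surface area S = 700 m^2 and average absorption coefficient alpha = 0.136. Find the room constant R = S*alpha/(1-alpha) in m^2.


R = 700 * 0.136 / (1 - 0.136) = 110.19 m^2


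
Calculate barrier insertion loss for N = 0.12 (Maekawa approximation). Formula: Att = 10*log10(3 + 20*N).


3 + 20*N = 3 + 20*0.12 = 5.4
Att = 10*log10(5.4) = 7.3239 dB


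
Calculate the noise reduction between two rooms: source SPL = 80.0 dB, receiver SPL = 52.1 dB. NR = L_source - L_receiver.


NR = L_source - L_receiver (difference between source and receiving room levels)
NR = 80.0 - 52.1 = 27.9 dB


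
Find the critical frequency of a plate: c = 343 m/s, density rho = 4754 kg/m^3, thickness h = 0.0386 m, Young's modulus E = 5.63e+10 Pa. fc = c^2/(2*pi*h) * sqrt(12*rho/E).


12*rho/E = 12*4754/5.63e+10 = 1.01329e-06
sqrt(12*rho/E) = sqrt(1.01329e-06) = 0.00100662
c^2/(2*pi*h) = 343^2/(2*pi*0.0386) = 485089
fc = 485089 * 0.00100662 = 488.3 Hz


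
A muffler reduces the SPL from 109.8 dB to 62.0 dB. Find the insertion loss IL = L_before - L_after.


Insertion loss = SPL without muffler - SPL with muffler
IL = 109.8 - 62.0 = 47.8 dB


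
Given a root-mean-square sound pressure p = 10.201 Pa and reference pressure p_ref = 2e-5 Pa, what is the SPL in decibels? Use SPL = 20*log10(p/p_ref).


p / p_ref = 10.201 / 2e-5 = 510050
SPL = 20 * log10(510050) = 114.15 dB


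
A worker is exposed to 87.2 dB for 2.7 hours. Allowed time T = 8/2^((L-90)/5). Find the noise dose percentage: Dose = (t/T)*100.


T_allowed = 8 / 2^((87.2 - 90)/5) = 11.7942 hr
Dose = 2.7 / 11.7942 * 100 = 22.893 %


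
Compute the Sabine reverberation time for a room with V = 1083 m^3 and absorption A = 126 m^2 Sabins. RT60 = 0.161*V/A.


RT60 = 0.161 * 1083 / 126 = 1.3838 s


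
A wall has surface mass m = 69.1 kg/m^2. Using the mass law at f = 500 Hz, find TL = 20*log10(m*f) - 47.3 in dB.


m * f = 69.1 * 500 = 34550
20*log10(34550) = 90.769 dB
TL = 90.769 - 47.3 = 43.469 dB


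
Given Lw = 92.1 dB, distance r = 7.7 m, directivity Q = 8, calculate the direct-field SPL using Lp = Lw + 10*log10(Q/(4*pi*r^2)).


4*pi*r^2 = 4*pi*7.7^2 = 745.06 m^2
Q / (4*pi*r^2) = 8 / 745.06 = 0.0107374
Lp = 92.1 + 10*log10(0.0107374) = 72.409 dB


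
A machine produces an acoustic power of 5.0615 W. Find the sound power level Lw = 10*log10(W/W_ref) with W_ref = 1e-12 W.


W / W_ref = 5.0615 / 1e-12 = 5.0615e+12
Lw = 10 * log10(5.0615e+12) = 127.04 dB


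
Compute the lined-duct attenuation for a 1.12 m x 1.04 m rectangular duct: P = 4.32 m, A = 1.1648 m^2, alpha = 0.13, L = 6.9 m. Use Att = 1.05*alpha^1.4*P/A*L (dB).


alpha^1.4 = 0.13^1.4 = 0.0574805
Attenuation rate = 1.05 * alpha^1.4 * P / A
= 1.05 * 0.0574805 * 4.32 / 1.1648 = 0.223842 dB/m
Total Att = 0.223842 * 6.9 = 1.5445 dB


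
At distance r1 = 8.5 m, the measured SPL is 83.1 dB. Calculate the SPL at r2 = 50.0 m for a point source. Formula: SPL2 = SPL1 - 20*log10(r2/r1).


r2/r1 = 50.0/8.5 = 5.88235
Correction = 20*log10(5.88235) = 15.391 dB
SPL2 = 83.1 - 15.391 = 67.709 dB


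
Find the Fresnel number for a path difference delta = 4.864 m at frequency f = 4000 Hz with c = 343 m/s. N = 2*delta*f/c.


N = 2*delta*f/c = 2*delta/lambda, where lambda = c/f
lambda = 343 / 4000 = 0.08575 m
N = 2 * 4.864 / 0.08575 = 113.45


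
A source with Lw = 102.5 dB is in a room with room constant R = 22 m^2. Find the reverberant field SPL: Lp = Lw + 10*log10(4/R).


4/R = 4/22 = 0.181818
Lp = 102.5 + 10*log10(0.181818) = 95.096 dB


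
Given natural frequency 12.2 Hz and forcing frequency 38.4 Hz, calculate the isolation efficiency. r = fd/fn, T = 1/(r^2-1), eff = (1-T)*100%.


r = 38.4 / 12.2 = 3.14754
r^2 - 1 = 3.14754^2 - 1 = 8.90701
T = 1/8.90701 = 0.112271
Efficiency = (1 - 0.112271)*100 = 88.773 %


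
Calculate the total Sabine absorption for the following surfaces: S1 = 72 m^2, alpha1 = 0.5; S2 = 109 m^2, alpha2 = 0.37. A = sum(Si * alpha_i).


72 * 0.5 = 36
109 * 0.37 = 40.33
A_total = 36 + 40.33 = 76.33 m^2


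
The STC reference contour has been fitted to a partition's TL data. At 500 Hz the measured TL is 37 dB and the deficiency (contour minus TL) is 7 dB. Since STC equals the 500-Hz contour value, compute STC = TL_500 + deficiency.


By ASTM E413, STC = value of the fitted reference contour at 500 Hz.
Contour value at 500 Hz = TL_500 + deficiency = 37 + 7 = 44
STC = 44


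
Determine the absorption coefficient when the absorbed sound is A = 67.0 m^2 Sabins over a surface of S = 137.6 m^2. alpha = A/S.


Absorption coefficient = absorbed power / incident power
alpha = A / S = 67.0 / 137.6 = 0.48692


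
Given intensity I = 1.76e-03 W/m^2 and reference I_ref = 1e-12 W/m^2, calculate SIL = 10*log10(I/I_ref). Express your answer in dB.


I / I_ref = 1.76e-03 / 1e-12 = 1.76e+09
SIL = 10 * log10(1.76e+09) = 92.455 dB


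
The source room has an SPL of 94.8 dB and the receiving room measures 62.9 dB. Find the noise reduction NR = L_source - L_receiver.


NR = L_source - L_receiver (difference between source and receiving room levels)
NR = 94.8 - 62.9 = 31.9 dB


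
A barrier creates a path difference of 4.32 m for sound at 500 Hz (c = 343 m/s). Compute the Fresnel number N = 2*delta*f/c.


N = 2*delta*f/c = 2*delta/lambda, where lambda = c/f
lambda = 343 / 500 = 0.686 m
N = 2 * 4.32 / 0.686 = 12.595


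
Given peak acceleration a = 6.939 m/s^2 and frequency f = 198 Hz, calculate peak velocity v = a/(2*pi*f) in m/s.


omega = 2*pi*f = 2*pi*198 = 1244.07 rad/s
v = a / omega = 6.939 / 1244.07 = 0.0055777 m/s


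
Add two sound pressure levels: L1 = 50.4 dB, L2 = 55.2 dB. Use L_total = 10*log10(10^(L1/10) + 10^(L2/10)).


10^(50.4/10) = 109648
10^(55.2/10) = 331131
Sum = 109648 + 331131 = 440779
L_total = 10*log10(440779) = 56.442 dB


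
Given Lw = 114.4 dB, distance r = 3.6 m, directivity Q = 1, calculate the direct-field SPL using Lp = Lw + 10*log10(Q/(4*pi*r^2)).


4*pi*r^2 = 4*pi*3.6^2 = 162.86 m^2
Q / (4*pi*r^2) = 1 / 162.86 = 0.00614024
Lp = 114.4 + 10*log10(0.00614024) = 92.282 dB


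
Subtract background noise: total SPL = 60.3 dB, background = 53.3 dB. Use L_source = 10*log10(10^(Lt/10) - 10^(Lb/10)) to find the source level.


10^(60.3/10) = 1.07152e+06
10^(53.3/10) = 213796
Difference = 1.07152e+06 - 213796 = 857724
L_source = 10*log10(857724) = 59.333 dB


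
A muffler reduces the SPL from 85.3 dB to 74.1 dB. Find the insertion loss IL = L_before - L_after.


Insertion loss = SPL without muffler - SPL with muffler
IL = 85.3 - 74.1 = 11.2 dB


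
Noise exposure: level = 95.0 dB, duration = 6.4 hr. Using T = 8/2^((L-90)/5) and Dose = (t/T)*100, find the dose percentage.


T_allowed = 8 / 2^((95.0 - 90)/5) = 4 hr
Dose = 6.4 / 4 * 100 = 160 %


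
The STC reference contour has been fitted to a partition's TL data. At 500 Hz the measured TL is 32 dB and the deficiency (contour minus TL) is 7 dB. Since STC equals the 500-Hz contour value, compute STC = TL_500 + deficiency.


By ASTM E413, STC = value of the fitted reference contour at 500 Hz.
Contour value at 500 Hz = TL_500 + deficiency = 32 + 7 = 39
STC = 39


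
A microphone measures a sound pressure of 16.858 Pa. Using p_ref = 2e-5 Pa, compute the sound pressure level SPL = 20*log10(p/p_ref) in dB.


p / p_ref = 16.858 / 2e-5 = 842900
SPL = 20 * log10(842900) = 118.52 dB


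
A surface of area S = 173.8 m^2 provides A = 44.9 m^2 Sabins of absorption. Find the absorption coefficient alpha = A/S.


Absorption coefficient = absorbed power / incident power
alpha = A / S = 44.9 / 173.8 = 0.25834


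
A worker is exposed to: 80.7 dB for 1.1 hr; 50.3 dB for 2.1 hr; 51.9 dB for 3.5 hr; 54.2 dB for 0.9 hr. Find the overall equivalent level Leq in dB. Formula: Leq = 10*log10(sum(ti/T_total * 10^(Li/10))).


T_total = 1.1 + 2.1 + 3.5 + 0.9 = 7.6 hr
(1.1/7.6) * 10^(80.7/10) = 1.70051e+07
(2.1/7.6) * 10^(50.3/10) = 29607.8
(3.5/7.6) * 10^(51.9/10) = 71327.1
(0.9/7.6) * 10^(54.2/10) = 31147.9
Sum = 1.70051e+07 + 29607.8 + 71327.1 + 31147.9 = 1.71372e+07
Leq = 10*log10(1.71372e+07) = 72.339 dB


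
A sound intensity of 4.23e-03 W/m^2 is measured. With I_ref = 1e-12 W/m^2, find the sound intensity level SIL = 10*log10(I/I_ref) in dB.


I / I_ref = 4.23e-03 / 1e-12 = 4.23e+09
SIL = 10 * log10(4.23e+09) = 96.263 dB


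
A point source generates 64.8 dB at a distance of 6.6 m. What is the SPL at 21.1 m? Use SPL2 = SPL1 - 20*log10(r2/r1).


r2/r1 = 21.1/6.6 = 3.19697
Correction = 20*log10(3.19697) = 10.0948 dB
SPL2 = 64.8 - 10.0948 = 54.705 dB


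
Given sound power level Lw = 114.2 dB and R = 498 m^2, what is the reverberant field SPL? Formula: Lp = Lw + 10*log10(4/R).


4/R = 4/498 = 0.00803213
Lp = 114.2 + 10*log10(0.00803213) = 93.248 dB


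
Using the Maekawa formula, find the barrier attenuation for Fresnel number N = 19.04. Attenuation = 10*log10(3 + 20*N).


3 + 20*N = 3 + 20*19.04 = 383.8
Att = 10*log10(383.8) = 25.841 dB


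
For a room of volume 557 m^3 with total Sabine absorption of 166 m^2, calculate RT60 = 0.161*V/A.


RT60 = 0.161 * 557 / 166 = 0.54022 s


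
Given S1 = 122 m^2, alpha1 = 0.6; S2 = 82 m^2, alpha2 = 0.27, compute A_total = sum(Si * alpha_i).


122 * 0.6 = 73.2
82 * 0.27 = 22.14
A_total = 73.2 + 22.14 = 95.34 m^2


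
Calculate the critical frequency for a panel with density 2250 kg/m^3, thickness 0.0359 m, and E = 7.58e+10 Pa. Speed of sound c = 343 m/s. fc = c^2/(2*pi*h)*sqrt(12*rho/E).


12*rho/E = 12*2250/7.58e+10 = 3.56201e-07
sqrt(12*rho/E) = sqrt(3.56201e-07) = 0.000596826
c^2/(2*pi*h) = 343^2/(2*pi*0.0359) = 521572
fc = 521572 * 0.000596826 = 311.29 Hz


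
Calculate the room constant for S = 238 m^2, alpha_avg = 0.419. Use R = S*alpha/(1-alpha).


R = 238 * 0.419 / (1 - 0.419) = 171.64 m^2


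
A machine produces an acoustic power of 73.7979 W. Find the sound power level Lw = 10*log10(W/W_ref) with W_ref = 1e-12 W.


W / W_ref = 73.7979 / 1e-12 = 7.37979e+13
Lw = 10 * log10(7.37979e+13) = 138.68 dB


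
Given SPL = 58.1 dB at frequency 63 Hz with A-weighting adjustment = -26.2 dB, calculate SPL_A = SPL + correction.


A-weighting table: 63 Hz -> -26.2 dB correction
SPL_A = SPL + correction = 58.1 + (-26.2) = 31.9 dBA


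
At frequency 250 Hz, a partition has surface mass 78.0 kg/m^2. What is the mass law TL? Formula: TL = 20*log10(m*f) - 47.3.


m * f = 78.0 * 250 = 19500
20*log10(19500) = 85.8007 dB
TL = 85.8007 - 47.3 = 38.501 dB


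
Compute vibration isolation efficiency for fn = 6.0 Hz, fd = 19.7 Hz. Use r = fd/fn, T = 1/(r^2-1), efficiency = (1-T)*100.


r = 19.7 / 6.0 = 3.28333
r^2 - 1 = 3.28333^2 - 1 = 9.78026
T = 1/9.78026 = 0.102247
Efficiency = (1 - 0.102247)*100 = 89.775 %


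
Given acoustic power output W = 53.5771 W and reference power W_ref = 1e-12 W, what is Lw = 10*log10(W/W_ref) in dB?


W / W_ref = 53.5771 / 1e-12 = 5.35771e+13
Lw = 10 * log10(5.35771e+13) = 137.29 dB


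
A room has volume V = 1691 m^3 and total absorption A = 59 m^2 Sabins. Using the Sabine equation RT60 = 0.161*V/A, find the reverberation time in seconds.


RT60 = 0.161 * 1691 / 59 = 4.6144 s


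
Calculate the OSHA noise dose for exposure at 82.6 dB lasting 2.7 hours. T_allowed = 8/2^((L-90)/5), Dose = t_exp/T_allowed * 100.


T_allowed = 8 / 2^((82.6 - 90)/5) = 22.3159 hr
Dose = 2.7 / 22.3159 * 100 = 12.099 %


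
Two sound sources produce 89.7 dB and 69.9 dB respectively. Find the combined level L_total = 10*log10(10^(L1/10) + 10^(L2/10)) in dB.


10^(89.7/10) = 9.33254e+08
10^(69.9/10) = 9.77237e+06
Sum = 9.33254e+08 + 9.77237e+06 = 9.43026e+08
L_total = 10*log10(9.43026e+08) = 89.745 dB


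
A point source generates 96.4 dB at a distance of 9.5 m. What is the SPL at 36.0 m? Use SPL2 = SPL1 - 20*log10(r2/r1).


r2/r1 = 36.0/9.5 = 3.78947
Correction = 20*log10(3.78947) = 11.5716 dB
SPL2 = 96.4 - 11.5716 = 84.828 dB


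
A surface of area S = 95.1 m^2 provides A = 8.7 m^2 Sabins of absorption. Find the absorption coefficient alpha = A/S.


Absorption coefficient = absorbed power / incident power
alpha = A / S = 8.7 / 95.1 = 0.091483


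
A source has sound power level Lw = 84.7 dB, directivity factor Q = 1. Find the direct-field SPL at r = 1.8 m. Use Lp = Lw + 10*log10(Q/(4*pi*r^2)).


4*pi*r^2 = 4*pi*1.8^2 = 40.715 m^2
Q / (4*pi*r^2) = 1 / 40.715 = 0.024561
Lp = 84.7 + 10*log10(0.024561) = 68.602 dB


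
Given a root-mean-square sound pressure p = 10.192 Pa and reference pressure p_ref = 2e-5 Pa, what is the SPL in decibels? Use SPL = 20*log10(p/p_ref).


p / p_ref = 10.192 / 2e-5 = 509600
SPL = 20 * log10(509600) = 114.14 dB


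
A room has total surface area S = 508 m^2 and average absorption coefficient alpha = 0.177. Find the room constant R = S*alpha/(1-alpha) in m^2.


R = 508 * 0.177 / (1 - 0.177) = 109.25 m^2


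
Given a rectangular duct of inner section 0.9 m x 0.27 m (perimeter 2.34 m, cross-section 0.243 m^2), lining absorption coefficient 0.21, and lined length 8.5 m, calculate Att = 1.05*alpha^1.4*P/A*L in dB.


alpha^1.4 = 0.21^1.4 = 0.112488
Attenuation rate = 1.05 * alpha^1.4 * P / A
= 1.05 * 0.112488 * 2.34 / 0.243 = 1.13738 dB/m
Total Att = 1.13738 * 8.5 = 9.6677 dB


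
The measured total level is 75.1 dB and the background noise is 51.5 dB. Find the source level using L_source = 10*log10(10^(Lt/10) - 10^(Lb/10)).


10^(75.1/10) = 3.23594e+07
10^(51.5/10) = 141254
Difference = 3.23594e+07 - 141254 = 3.22181e+07
L_source = 10*log10(3.22181e+07) = 75.081 dB


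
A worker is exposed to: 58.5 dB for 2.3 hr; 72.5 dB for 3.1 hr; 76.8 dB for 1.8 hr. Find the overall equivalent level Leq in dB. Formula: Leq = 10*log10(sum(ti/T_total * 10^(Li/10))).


T_total = 2.3 + 3.1 + 1.8 = 7.2 hr
(2.3/7.2) * 10^(58.5/10) = 226149
(3.1/7.2) * 10^(72.5/10) = 7.65648e+06
(1.8/7.2) * 10^(76.8/10) = 1.19658e+07
Sum = 226149 + 7.65648e+06 + 1.19658e+07 = 1.98484e+07
Leq = 10*log10(1.98484e+07) = 72.977 dB


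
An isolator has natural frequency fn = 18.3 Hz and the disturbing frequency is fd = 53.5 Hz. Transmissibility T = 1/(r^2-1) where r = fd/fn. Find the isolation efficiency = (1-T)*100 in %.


r = 53.5 / 18.3 = 2.9235
r^2 - 1 = 2.9235^2 - 1 = 7.54685
T = 1/7.54685 = 0.132506
Efficiency = (1 - 0.132506)*100 = 86.749 %


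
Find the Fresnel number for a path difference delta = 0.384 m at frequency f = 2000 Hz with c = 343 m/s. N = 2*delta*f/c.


N = 2*delta*f/c = 2*delta/lambda, where lambda = c/f
lambda = 343 / 2000 = 0.1715 m
N = 2 * 0.384 / 0.1715 = 4.4781


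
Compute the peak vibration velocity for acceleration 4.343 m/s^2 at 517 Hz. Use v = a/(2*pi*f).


omega = 2*pi*f = 2*pi*517 = 3248.41 rad/s
v = a / omega = 4.343 / 3248.41 = 0.001337 m/s


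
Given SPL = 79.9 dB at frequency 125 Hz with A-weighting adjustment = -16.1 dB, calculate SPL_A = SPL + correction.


A-weighting table: 125 Hz -> -16.1 dB correction
SPL_A = SPL + correction = 79.9 + (-16.1) = 63.8 dBA


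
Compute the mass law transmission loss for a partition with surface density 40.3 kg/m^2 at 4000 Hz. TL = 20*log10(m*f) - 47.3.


m * f = 40.3 * 4000 = 161200
20*log10(161200) = 104.147 dB
TL = 104.147 - 47.3 = 56.847 dB


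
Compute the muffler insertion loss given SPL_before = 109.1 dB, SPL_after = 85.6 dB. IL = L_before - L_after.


Insertion loss = SPL without muffler - SPL with muffler
IL = 109.1 - 85.6 = 23.5 dB


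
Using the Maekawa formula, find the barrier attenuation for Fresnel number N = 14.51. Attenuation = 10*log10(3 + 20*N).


3 + 20*N = 3 + 20*14.51 = 293.2
Att = 10*log10(293.2) = 24.672 dB


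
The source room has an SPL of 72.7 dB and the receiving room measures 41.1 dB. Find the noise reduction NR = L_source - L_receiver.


NR = L_source - L_receiver (difference between source and receiving room levels)
NR = 72.7 - 41.1 = 31.6 dB


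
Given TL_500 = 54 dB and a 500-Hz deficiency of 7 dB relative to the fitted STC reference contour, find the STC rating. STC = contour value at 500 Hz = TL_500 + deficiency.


By ASTM E413, STC = value of the fitted reference contour at 500 Hz.
Contour value at 500 Hz = TL_500 + deficiency = 54 + 7 = 61
STC = 61


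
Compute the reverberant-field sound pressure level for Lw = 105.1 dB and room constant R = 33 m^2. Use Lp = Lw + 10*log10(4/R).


4/R = 4/33 = 0.121212
Lp = 105.1 + 10*log10(0.121212) = 95.935 dB


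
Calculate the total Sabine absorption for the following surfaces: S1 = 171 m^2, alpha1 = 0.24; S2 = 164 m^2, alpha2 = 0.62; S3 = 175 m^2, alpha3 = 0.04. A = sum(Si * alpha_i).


171 * 0.24 = 41.04
164 * 0.62 = 101.68
175 * 0.04 = 7
A_total = 41.04 + 101.68 + 7 = 149.72 m^2


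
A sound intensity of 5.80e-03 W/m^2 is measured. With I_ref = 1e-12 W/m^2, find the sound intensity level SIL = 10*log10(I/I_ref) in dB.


I / I_ref = 5.80e-03 / 1e-12 = 5.8e+09
SIL = 10 * log10(5.8e+09) = 97.634 dB


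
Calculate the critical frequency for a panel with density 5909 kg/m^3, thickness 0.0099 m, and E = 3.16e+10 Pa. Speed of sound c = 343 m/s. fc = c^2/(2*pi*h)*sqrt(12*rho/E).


12*rho/E = 12*5909/3.16e+10 = 2.24392e-06
sqrt(12*rho/E) = sqrt(2.24392e-06) = 0.00149797
c^2/(2*pi*h) = 343^2/(2*pi*0.0099) = 1.89136e+06
fc = 1.89136e+06 * 0.00149797 = 2833.2 Hz


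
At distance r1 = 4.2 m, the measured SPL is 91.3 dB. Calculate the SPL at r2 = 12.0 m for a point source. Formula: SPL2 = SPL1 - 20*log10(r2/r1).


r2/r1 = 12.0/4.2 = 2.85714
Correction = 20*log10(2.85714) = 9.11863 dB
SPL2 = 91.3 - 9.11863 = 82.181 dB


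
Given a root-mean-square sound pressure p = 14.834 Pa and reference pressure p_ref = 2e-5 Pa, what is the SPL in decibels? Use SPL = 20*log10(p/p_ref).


p / p_ref = 14.834 / 2e-5 = 741700
SPL = 20 * log10(741700) = 117.4 dB


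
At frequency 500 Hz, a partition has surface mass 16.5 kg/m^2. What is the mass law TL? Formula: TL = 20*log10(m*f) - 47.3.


m * f = 16.5 * 500 = 8250
20*log10(8250) = 78.3291 dB
TL = 78.3291 - 47.3 = 31.029 dB


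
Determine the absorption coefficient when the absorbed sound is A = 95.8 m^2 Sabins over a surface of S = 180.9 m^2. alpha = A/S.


Absorption coefficient = absorbed power / incident power
alpha = A / S = 95.8 / 180.9 = 0.52957


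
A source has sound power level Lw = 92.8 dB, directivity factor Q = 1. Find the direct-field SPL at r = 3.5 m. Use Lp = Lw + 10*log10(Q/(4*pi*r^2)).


4*pi*r^2 = 4*pi*3.5^2 = 153.938 m^2
Q / (4*pi*r^2) = 1 / 153.938 = 0.00649612
Lp = 92.8 + 10*log10(0.00649612) = 70.927 dB


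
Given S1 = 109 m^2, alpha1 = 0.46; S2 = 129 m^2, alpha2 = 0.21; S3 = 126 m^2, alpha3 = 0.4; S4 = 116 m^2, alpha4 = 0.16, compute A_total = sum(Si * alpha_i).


109 * 0.46 = 50.14
129 * 0.21 = 27.09
126 * 0.4 = 50.4
116 * 0.16 = 18.56
A_total = 50.14 + 27.09 + 50.4 + 18.56 = 146.19 m^2


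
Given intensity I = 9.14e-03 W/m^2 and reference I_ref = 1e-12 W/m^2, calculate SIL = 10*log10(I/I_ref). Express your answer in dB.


I / I_ref = 9.14e-03 / 1e-12 = 9.14e+09
SIL = 10 * log10(9.14e+09) = 99.609 dB


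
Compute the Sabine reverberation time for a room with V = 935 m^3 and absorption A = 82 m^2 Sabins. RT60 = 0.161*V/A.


RT60 = 0.161 * 935 / 82 = 1.8358 s


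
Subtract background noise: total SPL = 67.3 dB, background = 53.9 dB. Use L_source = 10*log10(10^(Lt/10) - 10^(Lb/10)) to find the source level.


10^(67.3/10) = 5.37032e+06
10^(53.9/10) = 245471
Difference = 5.37032e+06 - 245471 = 5.12485e+06
L_source = 10*log10(5.12485e+06) = 67.097 dB


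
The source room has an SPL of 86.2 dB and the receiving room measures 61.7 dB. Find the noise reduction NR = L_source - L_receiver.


NR = L_source - L_receiver (difference between source and receiving room levels)
NR = 86.2 - 61.7 = 24.5 dB


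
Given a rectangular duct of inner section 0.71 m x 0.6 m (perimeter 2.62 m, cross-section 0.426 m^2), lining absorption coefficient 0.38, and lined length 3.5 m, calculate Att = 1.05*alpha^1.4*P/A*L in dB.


alpha^1.4 = 0.38^1.4 = 0.258046
Attenuation rate = 1.05 * alpha^1.4 * P / A
= 1.05 * 0.258046 * 2.62 / 0.426 = 1.6664 dB/m
Total Att = 1.6664 * 3.5 = 5.8324 dB


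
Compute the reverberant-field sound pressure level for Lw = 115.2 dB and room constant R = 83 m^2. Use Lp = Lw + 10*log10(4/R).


4/R = 4/83 = 0.0481928
Lp = 115.2 + 10*log10(0.0481928) = 102.03 dB


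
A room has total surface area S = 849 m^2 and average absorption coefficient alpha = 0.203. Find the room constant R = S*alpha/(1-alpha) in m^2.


R = 849 * 0.203 / (1 - 0.203) = 216.24 m^2


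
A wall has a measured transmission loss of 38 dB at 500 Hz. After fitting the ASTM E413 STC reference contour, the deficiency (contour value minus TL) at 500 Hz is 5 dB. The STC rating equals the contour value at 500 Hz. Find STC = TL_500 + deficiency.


By ASTM E413, STC = value of the fitted reference contour at 500 Hz.
Contour value at 500 Hz = TL_500 + deficiency = 38 + 5 = 43
STC = 43


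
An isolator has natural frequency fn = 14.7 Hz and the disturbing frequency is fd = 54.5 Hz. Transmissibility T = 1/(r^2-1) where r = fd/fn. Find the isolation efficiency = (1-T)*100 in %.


r = 54.5 / 14.7 = 3.70748
r^2 - 1 = 3.70748^2 - 1 = 12.7454
T = 1/12.7454 = 0.0784597
Efficiency = (1 - 0.0784597)*100 = 92.154 %


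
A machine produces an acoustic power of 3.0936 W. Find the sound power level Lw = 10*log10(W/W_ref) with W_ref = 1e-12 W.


W / W_ref = 3.0936 / 1e-12 = 3.0936e+12
Lw = 10 * log10(3.0936e+12) = 124.9 dB


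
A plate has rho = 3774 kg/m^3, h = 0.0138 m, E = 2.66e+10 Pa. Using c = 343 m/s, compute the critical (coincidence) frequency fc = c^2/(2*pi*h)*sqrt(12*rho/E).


12*rho/E = 12*3774/2.66e+10 = 1.70256e-06
sqrt(12*rho/E) = sqrt(1.70256e-06) = 0.00130482
c^2/(2*pi*h) = 343^2/(2*pi*0.0138) = 1.35684e+06
fc = 1.35684e+06 * 0.00130482 = 1770.4 Hz


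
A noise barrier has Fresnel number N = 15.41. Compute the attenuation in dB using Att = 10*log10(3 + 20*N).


3 + 20*N = 3 + 20*15.41 = 311.2
Att = 10*log10(311.2) = 24.93 dB


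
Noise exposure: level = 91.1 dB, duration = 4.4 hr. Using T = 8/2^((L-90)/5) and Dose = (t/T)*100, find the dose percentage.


T_allowed = 8 / 2^((91.1 - 90)/5) = 6.86852 hr
Dose = 4.4 / 6.86852 * 100 = 64.06 %


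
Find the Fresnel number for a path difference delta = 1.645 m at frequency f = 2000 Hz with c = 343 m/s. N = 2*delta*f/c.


N = 2*delta*f/c = 2*delta/lambda, where lambda = c/f
lambda = 343 / 2000 = 0.1715 m
N = 2 * 1.645 / 0.1715 = 19.184


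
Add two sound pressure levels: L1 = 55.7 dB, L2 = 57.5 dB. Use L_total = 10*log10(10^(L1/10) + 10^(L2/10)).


10^(55.7/10) = 371535
10^(57.5/10) = 562341
Sum = 371535 + 562341 = 933876
L_total = 10*log10(933876) = 59.703 dB


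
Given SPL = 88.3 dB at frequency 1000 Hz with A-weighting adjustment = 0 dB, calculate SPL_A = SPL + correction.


A-weighting table: 1000 Hz -> 0 dB correction
SPL_A = SPL + correction = 88.3 + (0) = 88.3 dBA


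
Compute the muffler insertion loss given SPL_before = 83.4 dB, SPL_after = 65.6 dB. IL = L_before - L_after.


Insertion loss = SPL without muffler - SPL with muffler
IL = 83.4 - 65.6 = 17.8 dB


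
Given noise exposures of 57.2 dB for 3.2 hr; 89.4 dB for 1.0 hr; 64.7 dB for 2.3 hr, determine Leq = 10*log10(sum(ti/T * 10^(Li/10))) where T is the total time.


T_total = 3.2 + 1.0 + 2.3 = 6.5 hr
(3.2/6.5) * 10^(57.2/10) = 258367
(1.0/6.5) * 10^(89.4/10) = 1.33994e+08
(2.3/6.5) * 10^(64.7/10) = 1.04427e+06
Sum = 258367 + 1.33994e+08 + 1.04427e+06 = 1.35297e+08
Leq = 10*log10(1.35297e+08) = 81.313 dB


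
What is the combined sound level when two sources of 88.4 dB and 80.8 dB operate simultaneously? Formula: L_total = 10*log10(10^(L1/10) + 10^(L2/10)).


10^(88.4/10) = 6.91831e+08
10^(80.8/10) = 1.20226e+08
Sum = 6.91831e+08 + 1.20226e+08 = 8.12057e+08
L_total = 10*log10(8.12057e+08) = 89.096 dB


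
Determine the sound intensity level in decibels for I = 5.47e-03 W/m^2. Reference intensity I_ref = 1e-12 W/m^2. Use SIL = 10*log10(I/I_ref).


I / I_ref = 5.47e-03 / 1e-12 = 5.47e+09
SIL = 10 * log10(5.47e+09) = 97.38 dB


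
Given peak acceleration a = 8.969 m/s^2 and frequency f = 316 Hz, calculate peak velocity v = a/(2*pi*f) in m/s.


omega = 2*pi*f = 2*pi*316 = 1985.49 rad/s
v = a / omega = 8.969 / 1985.49 = 0.0045173 m/s


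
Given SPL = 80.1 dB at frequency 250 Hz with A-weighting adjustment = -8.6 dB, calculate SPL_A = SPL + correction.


A-weighting table: 250 Hz -> -8.6 dB correction
SPL_A = SPL + correction = 80.1 + (-8.6) = 71.5 dBA


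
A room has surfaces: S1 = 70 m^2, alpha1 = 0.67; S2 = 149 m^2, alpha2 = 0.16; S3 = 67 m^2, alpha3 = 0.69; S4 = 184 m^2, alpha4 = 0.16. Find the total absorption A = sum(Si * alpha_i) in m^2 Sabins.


70 * 0.67 = 46.9
149 * 0.16 = 23.84
67 * 0.69 = 46.23
184 * 0.16 = 29.44
A_total = 46.9 + 23.84 + 46.23 + 29.44 = 146.41 m^2


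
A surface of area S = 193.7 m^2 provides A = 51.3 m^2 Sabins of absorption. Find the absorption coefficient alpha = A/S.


Absorption coefficient = absorbed power / incident power
alpha = A / S = 51.3 / 193.7 = 0.26484


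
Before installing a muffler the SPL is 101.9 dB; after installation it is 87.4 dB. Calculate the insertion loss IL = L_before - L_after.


Insertion loss = SPL without muffler - SPL with muffler
IL = 101.9 - 87.4 = 14.5 dB


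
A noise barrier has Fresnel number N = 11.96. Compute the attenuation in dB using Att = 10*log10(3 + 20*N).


3 + 20*N = 3 + 20*11.96 = 242.2
Att = 10*log10(242.2) = 23.842 dB


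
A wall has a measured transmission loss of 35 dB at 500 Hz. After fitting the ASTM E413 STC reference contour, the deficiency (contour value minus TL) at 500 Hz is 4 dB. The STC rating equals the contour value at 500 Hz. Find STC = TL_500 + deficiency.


By ASTM E413, STC = value of the fitted reference contour at 500 Hz.
Contour value at 500 Hz = TL_500 + deficiency = 35 + 4 = 39
STC = 39


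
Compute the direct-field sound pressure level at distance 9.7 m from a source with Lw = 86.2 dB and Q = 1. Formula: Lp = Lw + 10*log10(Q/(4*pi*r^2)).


4*pi*r^2 = 4*pi*9.7^2 = 1182.37 m^2
Q / (4*pi*r^2) = 1 / 1182.37 = 0.000845759
Lp = 86.2 + 10*log10(0.000845759) = 55.472 dB


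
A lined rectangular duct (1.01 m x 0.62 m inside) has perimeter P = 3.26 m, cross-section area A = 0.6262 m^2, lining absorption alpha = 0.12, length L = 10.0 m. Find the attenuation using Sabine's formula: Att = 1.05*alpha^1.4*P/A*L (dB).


alpha^1.4 = 0.12^1.4 = 0.0513871
Attenuation rate = 1.05 * alpha^1.4 * P / A
= 1.05 * 0.0513871 * 3.26 / 0.6262 = 0.280898 dB/m
Total Att = 0.280898 * 10.0 = 2.809 dB


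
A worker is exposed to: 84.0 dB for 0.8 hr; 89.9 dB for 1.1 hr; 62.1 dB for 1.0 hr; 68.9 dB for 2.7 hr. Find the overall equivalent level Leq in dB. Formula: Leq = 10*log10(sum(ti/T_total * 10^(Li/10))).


T_total = 0.8 + 1.1 + 1.0 + 2.7 = 5.6 hr
(0.8/5.6) * 10^(84.0/10) = 3.58841e+07
(1.1/5.6) * 10^(89.9/10) = 1.91957e+08
(1.0/5.6) * 10^(62.1/10) = 289609
(2.7/5.6) * 10^(68.9/10) = 3.74262e+06
Sum = 3.58841e+07 + 1.91957e+08 + 289609 + 3.74262e+06 = 2.31873e+08
Leq = 10*log10(2.31873e+08) = 83.653 dB


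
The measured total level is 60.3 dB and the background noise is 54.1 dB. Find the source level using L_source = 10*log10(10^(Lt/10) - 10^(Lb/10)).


10^(60.3/10) = 1.07152e+06
10^(54.1/10) = 257040
Difference = 1.07152e+06 - 257040 = 814480
L_source = 10*log10(814480) = 59.109 dB


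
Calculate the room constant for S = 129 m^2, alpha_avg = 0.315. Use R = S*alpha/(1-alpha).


R = 129 * 0.315 / (1 - 0.315) = 59.321 m^2


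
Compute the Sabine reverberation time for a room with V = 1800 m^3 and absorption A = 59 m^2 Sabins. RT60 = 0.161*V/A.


RT60 = 0.161 * 1800 / 59 = 4.9119 s


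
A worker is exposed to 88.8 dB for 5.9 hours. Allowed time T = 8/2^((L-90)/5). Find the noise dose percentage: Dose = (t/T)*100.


T_allowed = 8 / 2^((88.8 - 90)/5) = 9.44794 hr
Dose = 5.9 / 9.44794 * 100 = 62.447 %


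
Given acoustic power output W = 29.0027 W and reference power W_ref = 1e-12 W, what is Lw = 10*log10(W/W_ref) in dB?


W / W_ref = 29.0027 / 1e-12 = 2.90027e+13
Lw = 10 * log10(2.90027e+13) = 134.62 dB


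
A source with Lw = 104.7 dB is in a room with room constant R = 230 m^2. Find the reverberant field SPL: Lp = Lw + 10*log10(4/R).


4/R = 4/230 = 0.0173913
Lp = 104.7 + 10*log10(0.0173913) = 87.103 dB


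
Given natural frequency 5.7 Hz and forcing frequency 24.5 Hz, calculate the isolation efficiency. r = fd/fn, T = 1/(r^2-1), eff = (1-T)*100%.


r = 24.5 / 5.7 = 4.29825
r^2 - 1 = 4.29825^2 - 1 = 17.475
T = 1/17.475 = 0.0572246
Efficiency = (1 - 0.0572246)*100 = 94.278 %


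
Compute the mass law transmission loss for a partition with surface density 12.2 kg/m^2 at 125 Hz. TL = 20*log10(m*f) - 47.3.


m * f = 12.2 * 125 = 1525
20*log10(1525) = 63.6654 dB
TL = 63.6654 - 47.3 = 16.365 dB


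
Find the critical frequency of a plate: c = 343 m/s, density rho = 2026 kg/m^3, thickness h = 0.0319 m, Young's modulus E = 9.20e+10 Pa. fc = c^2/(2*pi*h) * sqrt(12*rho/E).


12*rho/E = 12*2026/9.20e+10 = 2.64261e-07
sqrt(12*rho/E) = sqrt(2.64261e-07) = 0.000514063
c^2/(2*pi*h) = 343^2/(2*pi*0.0319) = 586972
fc = 586972 * 0.000514063 = 301.74 Hz


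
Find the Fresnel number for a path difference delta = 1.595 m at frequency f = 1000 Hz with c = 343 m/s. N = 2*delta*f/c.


N = 2*delta*f/c = 2*delta/lambda, where lambda = c/f
lambda = 343 / 1000 = 0.343 m
N = 2 * 1.595 / 0.343 = 9.3003


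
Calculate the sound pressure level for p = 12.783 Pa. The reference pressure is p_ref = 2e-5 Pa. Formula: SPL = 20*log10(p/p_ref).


p / p_ref = 12.783 / 2e-5 = 639150
SPL = 20 * log10(639150) = 116.11 dB


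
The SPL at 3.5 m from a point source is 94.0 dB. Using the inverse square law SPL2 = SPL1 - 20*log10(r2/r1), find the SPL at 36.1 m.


r2/r1 = 36.1/3.5 = 10.3143
Correction = 20*log10(10.3143) = 20.2688 dB
SPL2 = 94.0 - 20.2688 = 73.731 dB


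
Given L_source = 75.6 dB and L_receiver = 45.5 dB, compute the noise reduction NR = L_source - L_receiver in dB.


NR = L_source - L_receiver (difference between source and receiving room levels)
NR = 75.6 - 45.5 = 30.1 dB


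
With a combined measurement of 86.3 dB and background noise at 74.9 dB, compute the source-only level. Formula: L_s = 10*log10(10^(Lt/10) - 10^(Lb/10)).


10^(86.3/10) = 4.2658e+08
10^(74.9/10) = 3.0903e+07
Difference = 4.2658e+08 - 3.0903e+07 = 3.95677e+08
L_source = 10*log10(3.95677e+08) = 85.973 dB


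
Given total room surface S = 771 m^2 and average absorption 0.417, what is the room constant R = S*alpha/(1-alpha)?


R = 771 * 0.417 / (1 - 0.417) = 551.47 m^2


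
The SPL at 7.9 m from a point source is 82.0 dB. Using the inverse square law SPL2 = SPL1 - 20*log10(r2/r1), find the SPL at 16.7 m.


r2/r1 = 16.7/7.9 = 2.11392
Correction = 20*log10(2.11392) = 6.50177 dB
SPL2 = 82.0 - 6.50177 = 75.498 dB


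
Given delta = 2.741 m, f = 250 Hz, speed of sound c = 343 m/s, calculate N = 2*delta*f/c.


N = 2*delta*f/c = 2*delta/lambda, where lambda = c/f
lambda = 343 / 250 = 1.372 m
N = 2 * 2.741 / 1.372 = 3.9956


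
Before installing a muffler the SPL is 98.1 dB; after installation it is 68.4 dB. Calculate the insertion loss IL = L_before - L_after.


Insertion loss = SPL without muffler - SPL with muffler
IL = 98.1 - 68.4 = 29.7 dB


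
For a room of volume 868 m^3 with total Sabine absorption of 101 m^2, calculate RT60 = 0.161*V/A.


RT60 = 0.161 * 868 / 101 = 1.3836 s


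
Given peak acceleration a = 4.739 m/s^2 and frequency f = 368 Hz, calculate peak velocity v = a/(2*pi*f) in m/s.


omega = 2*pi*f = 2*pi*368 = 2312.21 rad/s
v = a / omega = 4.739 / 2312.21 = 0.0020496 m/s


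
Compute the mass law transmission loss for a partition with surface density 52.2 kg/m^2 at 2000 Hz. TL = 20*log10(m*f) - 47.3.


m * f = 52.2 * 2000 = 104400
20*log10(104400) = 100.374 dB
TL = 100.374 - 47.3 = 53.074 dB


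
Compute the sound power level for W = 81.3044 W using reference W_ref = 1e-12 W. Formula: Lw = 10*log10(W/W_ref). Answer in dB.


W / W_ref = 81.3044 / 1e-12 = 8.13044e+13
Lw = 10 * log10(8.13044e+13) = 139.1 dB


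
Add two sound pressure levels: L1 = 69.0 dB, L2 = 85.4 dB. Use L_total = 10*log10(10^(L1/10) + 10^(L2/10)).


10^(69.0/10) = 7.94328e+06
10^(85.4/10) = 3.46737e+08
Sum = 7.94328e+06 + 3.46737e+08 = 3.5468e+08
L_total = 10*log10(3.5468e+08) = 85.498 dB


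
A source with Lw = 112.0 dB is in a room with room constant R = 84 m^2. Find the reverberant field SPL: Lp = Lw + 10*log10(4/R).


4/R = 4/84 = 0.047619
Lp = 112.0 + 10*log10(0.047619) = 98.778 dB


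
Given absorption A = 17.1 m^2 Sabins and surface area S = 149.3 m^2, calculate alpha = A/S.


Absorption coefficient = absorbed power / incident power
alpha = A / S = 17.1 / 149.3 = 0.11453


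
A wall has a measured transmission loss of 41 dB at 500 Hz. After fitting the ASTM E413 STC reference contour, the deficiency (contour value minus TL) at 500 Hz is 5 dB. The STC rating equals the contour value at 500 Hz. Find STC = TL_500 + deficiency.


By ASTM E413, STC = value of the fitted reference contour at 500 Hz.
Contour value at 500 Hz = TL_500 + deficiency = 41 + 5 = 46
STC = 46


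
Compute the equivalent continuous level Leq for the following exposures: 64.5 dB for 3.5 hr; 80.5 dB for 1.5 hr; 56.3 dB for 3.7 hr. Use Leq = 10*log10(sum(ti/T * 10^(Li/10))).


T_total = 3.5 + 1.5 + 3.7 = 8.7 hr
(3.5/8.7) * 10^(64.5/10) = 1.13383e+06
(1.5/8.7) * 10^(80.5/10) = 1.93451e+07
(3.7/8.7) * 10^(56.3/10) = 181419
Sum = 1.13383e+06 + 1.93451e+07 + 181419 = 2.06603e+07
Leq = 10*log10(2.06603e+07) = 73.151 dB


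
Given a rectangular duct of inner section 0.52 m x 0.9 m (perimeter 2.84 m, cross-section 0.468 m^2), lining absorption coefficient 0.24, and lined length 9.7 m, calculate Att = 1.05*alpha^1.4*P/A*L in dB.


alpha^1.4 = 0.24^1.4 = 0.135611
Attenuation rate = 1.05 * alpha^1.4 * P / A
= 1.05 * 0.135611 * 2.84 / 0.468 = 0.864085 dB/m
Total Att = 0.864085 * 9.7 = 8.3816 dB


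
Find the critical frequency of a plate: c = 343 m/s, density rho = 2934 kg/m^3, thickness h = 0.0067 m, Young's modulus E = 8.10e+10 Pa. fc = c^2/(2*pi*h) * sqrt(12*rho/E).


12*rho/E = 12*2934/8.10e+10 = 4.34667e-07
sqrt(12*rho/E) = sqrt(4.34667e-07) = 0.000659293
c^2/(2*pi*h) = 343^2/(2*pi*0.0067) = 2.79469e+06
fc = 2.79469e+06 * 0.000659293 = 1842.5 Hz


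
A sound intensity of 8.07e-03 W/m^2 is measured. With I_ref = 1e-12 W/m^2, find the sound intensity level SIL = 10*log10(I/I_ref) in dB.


I / I_ref = 8.07e-03 / 1e-12 = 8.07e+09
SIL = 10 * log10(8.07e+09) = 99.069 dB


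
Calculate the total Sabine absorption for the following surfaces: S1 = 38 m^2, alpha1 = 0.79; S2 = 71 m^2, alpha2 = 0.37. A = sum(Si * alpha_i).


38 * 0.79 = 30.02
71 * 0.37 = 26.27
A_total = 30.02 + 26.27 = 56.29 m^2


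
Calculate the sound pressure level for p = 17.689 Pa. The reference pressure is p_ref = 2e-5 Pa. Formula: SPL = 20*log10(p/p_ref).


p / p_ref = 17.689 / 2e-5 = 884450
SPL = 20 * log10(884450) = 118.93 dB


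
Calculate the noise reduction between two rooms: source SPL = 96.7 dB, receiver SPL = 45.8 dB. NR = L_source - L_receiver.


NR = L_source - L_receiver (difference between source and receiving room levels)
NR = 96.7 - 45.8 = 50.9 dB


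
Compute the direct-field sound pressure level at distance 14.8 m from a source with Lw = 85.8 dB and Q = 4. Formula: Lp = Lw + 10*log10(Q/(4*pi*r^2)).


4*pi*r^2 = 4*pi*14.8^2 = 2752.54 m^2
Q / (4*pi*r^2) = 4 / 2752.54 = 0.0014532
Lp = 85.8 + 10*log10(0.0014532) = 57.423 dB


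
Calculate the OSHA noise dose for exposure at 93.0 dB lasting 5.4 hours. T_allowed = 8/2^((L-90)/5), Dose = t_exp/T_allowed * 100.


T_allowed = 8 / 2^((93.0 - 90)/5) = 5.27803 hr
Dose = 5.4 / 5.27803 * 100 = 102.31 %
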